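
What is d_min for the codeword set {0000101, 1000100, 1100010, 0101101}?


Comparing all pairs, minimum distance: 2
Can detect 1 errors, correct 0 errors

2


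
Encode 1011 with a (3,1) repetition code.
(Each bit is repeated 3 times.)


Each bit -> 3 copies

111000111111


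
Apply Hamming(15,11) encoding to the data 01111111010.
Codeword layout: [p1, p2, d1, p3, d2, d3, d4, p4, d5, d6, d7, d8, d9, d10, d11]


Parity bits: p1=0, p2=1, p3=1, p4=1

010111111111010


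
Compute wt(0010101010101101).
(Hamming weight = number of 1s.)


Counting 1s in 0010101010101101

8


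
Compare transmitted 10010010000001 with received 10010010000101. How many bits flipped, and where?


XOR: 00000000000100

1 error(s) at position(s): 11


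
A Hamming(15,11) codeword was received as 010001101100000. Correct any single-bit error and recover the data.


Syndrome = 0: no error detected

Data: 00111100000 (no errors)


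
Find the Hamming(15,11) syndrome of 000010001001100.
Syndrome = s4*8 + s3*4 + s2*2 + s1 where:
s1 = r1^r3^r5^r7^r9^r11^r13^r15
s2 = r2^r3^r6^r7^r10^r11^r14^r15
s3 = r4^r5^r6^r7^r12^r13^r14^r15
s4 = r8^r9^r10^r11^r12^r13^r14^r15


s1=1, s2=0, s3=1, s4=1

Syndrome = 13 (error at position 13)


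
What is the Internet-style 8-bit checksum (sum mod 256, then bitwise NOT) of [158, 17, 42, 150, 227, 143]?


Sum = 737 mod 256 = 225
Complement = 30

30


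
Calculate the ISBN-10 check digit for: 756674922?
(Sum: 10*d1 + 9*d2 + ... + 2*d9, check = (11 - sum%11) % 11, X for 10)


Weighted sum: 313
313 mod 11 = 5

Check digit: 6


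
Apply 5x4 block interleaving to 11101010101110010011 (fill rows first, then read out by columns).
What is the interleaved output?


Matrix:
  1110
  1010
  1011
  1001
  0011
Read columns: 11110100001110100111

11110100001110100111


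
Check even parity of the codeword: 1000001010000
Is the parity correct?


Number of 1s: 3

No, parity error (3 ones)


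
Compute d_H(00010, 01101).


XOR: 01111
Count of 1s: 4

4


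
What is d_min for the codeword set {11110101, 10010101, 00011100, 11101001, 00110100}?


Comparing all pairs, minimum distance: 2
Can detect 1 errors, correct 0 errors

2


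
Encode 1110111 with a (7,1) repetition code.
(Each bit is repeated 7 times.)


Each bit -> 7 copies

1111111111111111111110000000111111111111111111111


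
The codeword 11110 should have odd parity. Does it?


Number of 1s: 4

No, parity error (4 ones)


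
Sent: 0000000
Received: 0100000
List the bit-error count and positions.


XOR: 0100000

1 error(s) at position(s): 1


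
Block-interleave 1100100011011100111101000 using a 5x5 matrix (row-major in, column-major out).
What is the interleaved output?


Matrix:
  11001
  00011
  01110
  01111
  01000
Read columns: 1000010111001100111011010

1000010111001100111011010


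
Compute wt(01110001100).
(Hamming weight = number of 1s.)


Counting 1s in 01110001100

5


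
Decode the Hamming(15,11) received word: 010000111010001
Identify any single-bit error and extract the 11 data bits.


Syndrome = 0: no error detected

Data: 00011010001 (no errors)


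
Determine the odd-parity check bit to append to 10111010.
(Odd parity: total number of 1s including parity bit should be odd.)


Number of 1s in data: 5
Parity bit: 0

0


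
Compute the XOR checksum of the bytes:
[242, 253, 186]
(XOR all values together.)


XOR chain: 242 ^ 253 ^ 186 = 181

181


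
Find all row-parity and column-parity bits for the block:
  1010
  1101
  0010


Row parities: 011
Column parities: 0101

Row P: 011, Col P: 0101, Corner: 0


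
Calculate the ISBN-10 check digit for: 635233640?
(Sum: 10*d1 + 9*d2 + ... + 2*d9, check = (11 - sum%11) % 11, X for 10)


Weighted sum: 210
210 mod 11 = 1

Check digit: X


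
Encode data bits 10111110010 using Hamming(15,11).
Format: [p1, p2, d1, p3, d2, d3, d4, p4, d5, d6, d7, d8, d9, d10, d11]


Parity bits: p1=0, p2=0, p3=1, p4=0

001101101110010


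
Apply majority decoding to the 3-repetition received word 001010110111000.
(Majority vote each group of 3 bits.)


Groups: 001, 010, 110, 111, 000
Majority votes: 00110

00110


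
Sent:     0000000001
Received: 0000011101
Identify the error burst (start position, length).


XOR: 0000011100

Burst at position 5, length 3


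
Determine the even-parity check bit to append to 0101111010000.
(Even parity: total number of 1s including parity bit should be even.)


Number of 1s in data: 6
Parity bit: 0

0


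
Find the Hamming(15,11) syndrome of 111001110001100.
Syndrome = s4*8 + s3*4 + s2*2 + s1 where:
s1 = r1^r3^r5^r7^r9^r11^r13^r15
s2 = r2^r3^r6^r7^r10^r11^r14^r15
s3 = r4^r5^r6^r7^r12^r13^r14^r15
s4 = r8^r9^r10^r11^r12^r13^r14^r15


s1=0, s2=0, s3=0, s4=1

Syndrome = 8 (error at position 8)


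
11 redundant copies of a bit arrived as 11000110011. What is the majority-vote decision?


Ones: 6 out of 11
Threshold: 6

1 (6/11 voted 1)


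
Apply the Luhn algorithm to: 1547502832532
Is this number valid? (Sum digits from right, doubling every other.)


Luhn sum = 45
45 mod 10 = 5

Invalid (Luhn sum mod 10 = 5)


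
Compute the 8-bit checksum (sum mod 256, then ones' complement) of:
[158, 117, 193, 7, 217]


Sum = 692 mod 256 = 180
Complement = 75

75


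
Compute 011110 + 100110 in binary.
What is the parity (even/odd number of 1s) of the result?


011110 = 30
100110 = 38
Sum = 68 = 1000100
1s count = 2

even parity (2 ones in 1000100)


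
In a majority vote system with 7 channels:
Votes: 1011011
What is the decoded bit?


Ones: 5 out of 7
Threshold: 4

1 (5/7 voted 1)


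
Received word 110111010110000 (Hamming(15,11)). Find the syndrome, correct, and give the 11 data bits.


Syndrome = 13: error at position 13

Data: 01100110100 (corrected bit 13)


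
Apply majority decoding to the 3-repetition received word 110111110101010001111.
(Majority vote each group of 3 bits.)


Groups: 110, 111, 110, 101, 010, 001, 111
Majority votes: 1111001

1111001


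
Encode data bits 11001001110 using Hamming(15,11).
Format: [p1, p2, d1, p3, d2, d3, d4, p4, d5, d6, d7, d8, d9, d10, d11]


Parity bits: p1=0, p2=0, p3=0, p4=0

001010001001110


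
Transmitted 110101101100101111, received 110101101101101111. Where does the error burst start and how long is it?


XOR: 000000000001000000

Burst at position 11, length 1


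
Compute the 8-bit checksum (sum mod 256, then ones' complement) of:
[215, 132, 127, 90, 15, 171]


Sum = 750 mod 256 = 238
Complement = 17

17


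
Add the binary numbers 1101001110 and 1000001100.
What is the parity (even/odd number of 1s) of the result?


1101001110 = 846
1000001100 = 524
Sum = 1370 = 10101011010
1s count = 6

even parity (6 ones in 10101011010)


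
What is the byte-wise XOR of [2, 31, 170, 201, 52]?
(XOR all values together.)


XOR chain: 2 ^ 31 ^ 170 ^ 201 ^ 52 = 74

74


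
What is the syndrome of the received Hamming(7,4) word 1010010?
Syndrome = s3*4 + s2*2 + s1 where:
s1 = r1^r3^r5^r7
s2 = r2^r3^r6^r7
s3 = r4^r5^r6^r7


s1=0, s2=0, s3=1

Syndrome = 4 (error at position 4)


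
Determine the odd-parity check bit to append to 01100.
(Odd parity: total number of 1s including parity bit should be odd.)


Number of 1s in data: 2
Parity bit: 1

1


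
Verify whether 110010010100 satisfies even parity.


Number of 1s: 5

No, parity error (5 ones)


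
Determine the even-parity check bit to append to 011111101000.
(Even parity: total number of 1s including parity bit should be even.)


Number of 1s in data: 7
Parity bit: 1

1


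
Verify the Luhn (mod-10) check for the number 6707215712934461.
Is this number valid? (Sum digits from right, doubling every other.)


Luhn sum = 62
62 mod 10 = 2

Invalid (Luhn sum mod 10 = 2)


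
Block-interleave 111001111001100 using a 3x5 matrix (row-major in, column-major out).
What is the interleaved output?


Matrix:
  11100
  11110
  01100
Read columns: 110111111010000

110111111010000


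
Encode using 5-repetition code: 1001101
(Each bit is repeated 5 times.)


Each bit -> 5 copies

11111000000000011111111110000011111


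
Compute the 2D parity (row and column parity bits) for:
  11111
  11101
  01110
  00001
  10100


Row parities: 10110
Column parities: 11001

Row P: 10110, Col P: 11001, Corner: 1


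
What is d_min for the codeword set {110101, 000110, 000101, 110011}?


Comparing all pairs, minimum distance: 2
Can detect 1 errors, correct 0 errors

2


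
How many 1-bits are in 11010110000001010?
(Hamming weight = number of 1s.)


Counting 1s in 11010110000001010

7


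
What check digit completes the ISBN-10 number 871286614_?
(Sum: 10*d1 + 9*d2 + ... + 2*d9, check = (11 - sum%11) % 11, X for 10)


Weighted sum: 278
278 mod 11 = 3

Check digit: 8


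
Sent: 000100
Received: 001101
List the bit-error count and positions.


XOR: 001001

2 error(s) at position(s): 2, 5


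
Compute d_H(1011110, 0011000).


XOR: 1000110
Count of 1s: 3

3


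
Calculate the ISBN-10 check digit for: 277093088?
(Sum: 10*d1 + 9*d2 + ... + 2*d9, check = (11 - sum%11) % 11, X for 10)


Weighted sum: 248
248 mod 11 = 6

Check digit: 5


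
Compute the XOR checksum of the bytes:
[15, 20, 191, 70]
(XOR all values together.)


XOR chain: 15 ^ 20 ^ 191 ^ 70 = 226

226


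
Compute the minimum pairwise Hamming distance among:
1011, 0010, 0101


Comparing all pairs, minimum distance: 2
Can detect 1 errors, correct 0 errors

2


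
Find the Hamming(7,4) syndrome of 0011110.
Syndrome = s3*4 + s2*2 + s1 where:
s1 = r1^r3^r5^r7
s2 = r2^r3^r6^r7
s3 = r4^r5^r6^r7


s1=0, s2=0, s3=1

Syndrome = 4 (error at position 4)


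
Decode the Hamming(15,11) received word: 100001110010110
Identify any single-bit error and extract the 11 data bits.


Syndrome = 0: no error detected

Data: 00110010110 (no errors)


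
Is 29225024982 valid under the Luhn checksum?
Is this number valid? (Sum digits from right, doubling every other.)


Luhn sum = 50
50 mod 10 = 0

Valid (Luhn sum mod 10 = 0)


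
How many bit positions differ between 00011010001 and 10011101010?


XOR: 10000111011
Count of 1s: 6

6


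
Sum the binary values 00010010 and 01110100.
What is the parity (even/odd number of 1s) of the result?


00010010 = 18
01110100 = 116
Sum = 134 = 10000110
1s count = 3

odd parity (3 ones in 10000110)


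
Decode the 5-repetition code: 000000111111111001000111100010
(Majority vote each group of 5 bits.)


Groups: 00000, 01111, 11111, 00100, 01111, 00010
Majority votes: 011010

011010


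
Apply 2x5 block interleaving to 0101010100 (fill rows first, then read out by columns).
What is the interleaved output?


Matrix:
  01010
  10100
Read columns: 0110011000

0110011000


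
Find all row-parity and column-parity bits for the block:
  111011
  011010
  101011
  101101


Row parities: 1100
Column parities: 100111

Row P: 1100, Col P: 100111, Corner: 0


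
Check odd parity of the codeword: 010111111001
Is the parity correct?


Number of 1s: 8

No, parity error (8 ones)


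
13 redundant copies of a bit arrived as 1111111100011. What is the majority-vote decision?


Ones: 10 out of 13
Threshold: 7

1 (10/13 voted 1)


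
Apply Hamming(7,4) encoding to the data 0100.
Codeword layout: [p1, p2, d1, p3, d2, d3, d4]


Parity bits: p1=1, p2=0, p3=1

1001100


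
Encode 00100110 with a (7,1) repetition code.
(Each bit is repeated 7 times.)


Each bit -> 7 copies

00000000000000111111100000000000000111111111111110000000


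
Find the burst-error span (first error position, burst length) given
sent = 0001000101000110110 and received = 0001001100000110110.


XOR: 0000001001000000000

Burst at position 6, length 4


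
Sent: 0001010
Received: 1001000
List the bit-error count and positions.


XOR: 1000010

2 error(s) at position(s): 0, 5


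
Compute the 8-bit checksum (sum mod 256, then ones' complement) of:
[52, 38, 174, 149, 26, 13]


Sum = 452 mod 256 = 196
Complement = 59

59


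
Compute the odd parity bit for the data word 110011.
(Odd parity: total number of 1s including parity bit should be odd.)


Number of 1s in data: 4
Parity bit: 1

1


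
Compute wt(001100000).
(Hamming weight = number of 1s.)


Counting 1s in 001100000

2


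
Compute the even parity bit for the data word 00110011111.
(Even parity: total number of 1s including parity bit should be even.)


Number of 1s in data: 7
Parity bit: 1

1


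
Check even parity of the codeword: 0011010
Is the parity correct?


Number of 1s: 3

No, parity error (3 ones)


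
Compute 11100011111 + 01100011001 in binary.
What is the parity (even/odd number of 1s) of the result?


11100011111 = 1823
01100011001 = 793
Sum = 2616 = 101000111000
1s count = 5

odd parity (5 ones in 101000111000)


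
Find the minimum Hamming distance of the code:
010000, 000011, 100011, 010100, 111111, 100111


Comparing all pairs, minimum distance: 1
Can detect 0 errors, correct 0 errors

1


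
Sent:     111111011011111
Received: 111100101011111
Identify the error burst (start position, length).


XOR: 000011110000000

Burst at position 4, length 4


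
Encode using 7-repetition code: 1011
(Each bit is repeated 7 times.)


Each bit -> 7 copies

1111111000000011111111111111


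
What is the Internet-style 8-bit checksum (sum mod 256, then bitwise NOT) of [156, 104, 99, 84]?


Sum = 443 mod 256 = 187
Complement = 68

68


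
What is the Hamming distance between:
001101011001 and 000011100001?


XOR: 001110111000
Count of 1s: 6

6


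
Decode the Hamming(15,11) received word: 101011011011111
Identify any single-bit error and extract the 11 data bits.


Syndrome = 11: error at position 11

Data: 11101001111 (corrected bit 11)


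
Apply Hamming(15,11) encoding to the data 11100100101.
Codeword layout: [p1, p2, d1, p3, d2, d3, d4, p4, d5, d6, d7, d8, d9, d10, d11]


Parity bits: p1=0, p2=0, p3=0, p4=1

001011010100101


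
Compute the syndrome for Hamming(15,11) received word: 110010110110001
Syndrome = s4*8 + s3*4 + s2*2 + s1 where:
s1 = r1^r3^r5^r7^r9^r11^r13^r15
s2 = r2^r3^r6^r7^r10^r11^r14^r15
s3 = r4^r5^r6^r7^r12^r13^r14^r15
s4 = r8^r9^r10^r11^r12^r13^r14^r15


s1=1, s2=1, s3=1, s4=0

Syndrome = 7 (error at position 7)


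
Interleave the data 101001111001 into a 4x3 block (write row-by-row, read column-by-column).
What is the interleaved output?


Matrix:
  101
  001
  111
  001
Read columns: 101000101111

101000101111


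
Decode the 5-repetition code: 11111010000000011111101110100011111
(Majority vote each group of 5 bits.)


Groups: 11111, 01000, 00000, 11111, 10111, 01000, 11111
Majority votes: 1001101

1001101


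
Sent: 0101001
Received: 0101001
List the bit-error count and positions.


XOR: 0000000

0 errors (received matches sent)


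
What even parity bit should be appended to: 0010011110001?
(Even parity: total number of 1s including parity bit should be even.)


Number of 1s in data: 6
Parity bit: 0

0


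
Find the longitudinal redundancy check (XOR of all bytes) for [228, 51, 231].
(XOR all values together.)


XOR chain: 228 ^ 51 ^ 231 = 48

48


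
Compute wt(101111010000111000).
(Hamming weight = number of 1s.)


Counting 1s in 101111010000111000

9


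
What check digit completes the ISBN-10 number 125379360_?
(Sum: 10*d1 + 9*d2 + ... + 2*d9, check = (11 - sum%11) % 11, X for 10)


Weighted sum: 206
206 mod 11 = 8

Check digit: 3


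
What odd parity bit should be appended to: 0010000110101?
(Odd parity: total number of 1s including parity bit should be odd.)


Number of 1s in data: 5
Parity bit: 0

0


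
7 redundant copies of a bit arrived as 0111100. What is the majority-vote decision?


Ones: 4 out of 7
Threshold: 4

1 (4/7 voted 1)


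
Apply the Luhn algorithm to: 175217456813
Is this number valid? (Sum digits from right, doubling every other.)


Luhn sum = 50
50 mod 10 = 0

Valid (Luhn sum mod 10 = 0)


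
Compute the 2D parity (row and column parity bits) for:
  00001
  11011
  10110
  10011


Row parities: 1011
Column parities: 11111

Row P: 1011, Col P: 11111, Corner: 1


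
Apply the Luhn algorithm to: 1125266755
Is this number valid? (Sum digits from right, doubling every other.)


Luhn sum = 38
38 mod 10 = 8

Invalid (Luhn sum mod 10 = 8)


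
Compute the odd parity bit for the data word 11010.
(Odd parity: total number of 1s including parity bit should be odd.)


Number of 1s in data: 3
Parity bit: 0

0


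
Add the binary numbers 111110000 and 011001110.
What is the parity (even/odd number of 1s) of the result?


111110000 = 496
011001110 = 206
Sum = 702 = 1010111110
1s count = 7

odd parity (7 ones in 1010111110)


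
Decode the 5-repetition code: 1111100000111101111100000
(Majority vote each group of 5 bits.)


Groups: 11111, 00000, 11110, 11111, 00000
Majority votes: 10110

10110


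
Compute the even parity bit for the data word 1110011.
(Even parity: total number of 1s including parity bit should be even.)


Number of 1s in data: 5
Parity bit: 1

1


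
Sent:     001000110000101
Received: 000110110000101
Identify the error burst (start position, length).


XOR: 001110000000000

Burst at position 2, length 3


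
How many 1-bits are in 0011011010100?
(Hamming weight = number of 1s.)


Counting 1s in 0011011010100

6


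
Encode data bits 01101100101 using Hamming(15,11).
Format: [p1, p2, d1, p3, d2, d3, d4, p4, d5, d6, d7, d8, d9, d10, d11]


Parity bits: p1=0, p2=1, p3=0, p4=0

010011001100101


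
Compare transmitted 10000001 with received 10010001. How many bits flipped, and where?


XOR: 00010000

1 error(s) at position(s): 3


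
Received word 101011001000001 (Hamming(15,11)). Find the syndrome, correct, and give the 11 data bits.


Syndrome = 7: error at position 7

Data: 11111000001 (corrected bit 7)


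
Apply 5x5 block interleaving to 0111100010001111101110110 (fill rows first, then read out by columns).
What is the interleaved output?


Matrix:
  01111
  00010
  00111
  11011
  10110
Read columns: 0001110010101011111110110

0001110010101011111110110


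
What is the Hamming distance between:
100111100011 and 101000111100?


XOR: 001111011111
Count of 1s: 9

9


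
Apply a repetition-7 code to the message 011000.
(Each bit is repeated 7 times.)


Each bit -> 7 copies

000000011111111111111000000000000000000000


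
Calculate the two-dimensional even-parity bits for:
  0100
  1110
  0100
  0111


Row parities: 1111
Column parities: 1001

Row P: 1111, Col P: 1001, Corner: 0


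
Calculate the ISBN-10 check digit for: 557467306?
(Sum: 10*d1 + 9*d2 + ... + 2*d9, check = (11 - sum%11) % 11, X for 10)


Weighted sum: 274
274 mod 11 = 10

Check digit: 1


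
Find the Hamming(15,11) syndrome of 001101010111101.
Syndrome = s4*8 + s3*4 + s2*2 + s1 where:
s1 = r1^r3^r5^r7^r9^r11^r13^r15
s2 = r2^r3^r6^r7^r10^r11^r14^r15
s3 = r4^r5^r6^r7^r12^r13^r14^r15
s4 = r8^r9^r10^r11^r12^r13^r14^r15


s1=0, s2=1, s3=1, s4=0

Syndrome = 6 (error at position 6)


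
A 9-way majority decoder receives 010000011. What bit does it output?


Ones: 3 out of 9
Threshold: 5

0 (3/9 voted 1)


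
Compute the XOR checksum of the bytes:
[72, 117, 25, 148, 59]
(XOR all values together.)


XOR chain: 72 ^ 117 ^ 25 ^ 148 ^ 59 = 139

139


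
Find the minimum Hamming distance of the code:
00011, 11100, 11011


Comparing all pairs, minimum distance: 2
Can detect 1 errors, correct 0 errors

2


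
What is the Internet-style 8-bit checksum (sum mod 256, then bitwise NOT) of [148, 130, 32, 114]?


Sum = 424 mod 256 = 168
Complement = 87

87


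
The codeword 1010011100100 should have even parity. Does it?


Number of 1s: 6

Yes, parity is correct (6 ones)


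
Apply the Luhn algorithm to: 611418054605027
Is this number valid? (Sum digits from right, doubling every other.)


Luhn sum = 45
45 mod 10 = 5

Invalid (Luhn sum mod 10 = 5)


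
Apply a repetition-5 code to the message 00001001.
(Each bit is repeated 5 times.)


Each bit -> 5 copies

0000000000000000000011111000000000011111


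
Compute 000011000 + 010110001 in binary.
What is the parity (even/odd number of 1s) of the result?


000011000 = 24
010110001 = 177
Sum = 201 = 11001001
1s count = 4

even parity (4 ones in 11001001)


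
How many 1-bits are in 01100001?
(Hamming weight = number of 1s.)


Counting 1s in 01100001

3


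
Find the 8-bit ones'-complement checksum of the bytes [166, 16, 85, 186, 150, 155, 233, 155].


Sum = 1146 mod 256 = 122
Complement = 133

133


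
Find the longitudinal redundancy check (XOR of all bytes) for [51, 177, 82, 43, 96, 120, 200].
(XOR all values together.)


XOR chain: 51 ^ 177 ^ 82 ^ 43 ^ 96 ^ 120 ^ 200 = 43

43


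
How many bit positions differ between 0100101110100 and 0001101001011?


XOR: 0101000111111
Count of 1s: 8

8


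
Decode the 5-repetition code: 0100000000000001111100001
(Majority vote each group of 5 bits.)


Groups: 01000, 00000, 00000, 11111, 00001
Majority votes: 00010

00010


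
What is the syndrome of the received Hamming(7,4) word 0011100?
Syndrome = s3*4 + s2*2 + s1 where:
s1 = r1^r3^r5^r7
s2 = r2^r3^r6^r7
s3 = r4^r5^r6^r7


s1=0, s2=1, s3=0

Syndrome = 2 (error at position 2)


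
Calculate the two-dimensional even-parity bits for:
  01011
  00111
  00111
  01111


Row parities: 1110
Column parities: 00100

Row P: 1110, Col P: 00100, Corner: 1


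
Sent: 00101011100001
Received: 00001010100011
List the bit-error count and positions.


XOR: 00100001000010

3 error(s) at position(s): 2, 7, 12


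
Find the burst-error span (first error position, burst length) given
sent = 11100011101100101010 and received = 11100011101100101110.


XOR: 00000000000000000100

Burst at position 17, length 1


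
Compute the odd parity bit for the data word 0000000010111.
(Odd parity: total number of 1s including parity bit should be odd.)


Number of 1s in data: 4
Parity bit: 1

1


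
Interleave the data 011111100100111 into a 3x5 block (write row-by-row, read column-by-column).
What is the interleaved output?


Matrix:
  01111
  11001
  00111
Read columns: 010110101101111

010110101101111


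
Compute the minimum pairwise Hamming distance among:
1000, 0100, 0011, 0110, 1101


Comparing all pairs, minimum distance: 1
Can detect 0 errors, correct 0 errors

1


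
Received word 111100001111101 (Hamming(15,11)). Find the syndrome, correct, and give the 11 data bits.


Syndrome = 2: error at position 2

Data: 10001111101 (corrected bit 2)


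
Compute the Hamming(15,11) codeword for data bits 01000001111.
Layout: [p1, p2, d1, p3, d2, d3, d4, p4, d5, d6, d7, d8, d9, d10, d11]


Parity bits: p1=1, p2=0, p3=1, p4=0

100110000001111


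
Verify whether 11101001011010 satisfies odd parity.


Number of 1s: 8

No, parity error (8 ones)


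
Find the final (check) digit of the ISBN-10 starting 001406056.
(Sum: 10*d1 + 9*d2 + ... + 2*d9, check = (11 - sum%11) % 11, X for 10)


Weighted sum: 93
93 mod 11 = 5

Check digit: 6


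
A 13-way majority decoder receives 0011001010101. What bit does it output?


Ones: 6 out of 13
Threshold: 7

0 (6/13 voted 1)


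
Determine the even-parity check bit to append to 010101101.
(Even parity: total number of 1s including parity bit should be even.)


Number of 1s in data: 5
Parity bit: 1

1


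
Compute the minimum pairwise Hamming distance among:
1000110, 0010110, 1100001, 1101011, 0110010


Comparing all pairs, minimum distance: 2
Can detect 1 errors, correct 0 errors

2


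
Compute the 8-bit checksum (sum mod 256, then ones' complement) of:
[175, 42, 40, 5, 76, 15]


Sum = 353 mod 256 = 97
Complement = 158

158


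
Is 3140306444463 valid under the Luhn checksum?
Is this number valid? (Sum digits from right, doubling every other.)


Luhn sum = 48
48 mod 10 = 8

Invalid (Luhn sum mod 10 = 8)


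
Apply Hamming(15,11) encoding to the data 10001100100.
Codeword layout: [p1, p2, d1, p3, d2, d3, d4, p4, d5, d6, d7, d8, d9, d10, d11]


Parity bits: p1=1, p2=0, p3=1, p4=1

101100011100100


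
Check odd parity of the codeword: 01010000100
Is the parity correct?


Number of 1s: 3

Yes, parity is correct (3 ones)


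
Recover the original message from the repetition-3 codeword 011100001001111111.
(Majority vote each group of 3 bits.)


Groups: 011, 100, 001, 001, 111, 111
Majority votes: 100011

100011


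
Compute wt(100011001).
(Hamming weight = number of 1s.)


Counting 1s in 100011001

4


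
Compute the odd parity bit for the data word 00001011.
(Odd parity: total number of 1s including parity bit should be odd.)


Number of 1s in data: 3
Parity bit: 0

0


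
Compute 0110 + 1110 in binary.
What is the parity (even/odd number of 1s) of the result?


0110 = 6
1110 = 14
Sum = 20 = 10100
1s count = 2

even parity (2 ones in 10100)


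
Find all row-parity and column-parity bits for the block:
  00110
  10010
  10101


Row parities: 001
Column parities: 00001

Row P: 001, Col P: 00001, Corner: 1


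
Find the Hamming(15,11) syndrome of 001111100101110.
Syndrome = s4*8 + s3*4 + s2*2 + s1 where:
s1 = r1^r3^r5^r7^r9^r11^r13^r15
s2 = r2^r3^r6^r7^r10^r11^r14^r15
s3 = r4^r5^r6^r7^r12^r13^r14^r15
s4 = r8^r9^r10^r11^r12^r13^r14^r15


s1=0, s2=1, s3=1, s4=0

Syndrome = 6 (error at position 6)


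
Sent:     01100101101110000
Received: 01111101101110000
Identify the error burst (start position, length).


XOR: 00011000000000000

Burst at position 3, length 2


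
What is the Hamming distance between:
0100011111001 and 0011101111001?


XOR: 0111110000000
Count of 1s: 5

5


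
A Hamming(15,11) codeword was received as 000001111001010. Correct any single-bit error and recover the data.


Syndrome = 2: error at position 2

Data: 00111001010 (corrected bit 2)


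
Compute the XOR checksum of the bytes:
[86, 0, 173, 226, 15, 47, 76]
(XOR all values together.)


XOR chain: 86 ^ 0 ^ 173 ^ 226 ^ 15 ^ 47 ^ 76 = 117

117


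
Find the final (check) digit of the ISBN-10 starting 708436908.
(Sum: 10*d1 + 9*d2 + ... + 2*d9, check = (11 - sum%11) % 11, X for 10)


Weighted sum: 262
262 mod 11 = 9

Check digit: 2


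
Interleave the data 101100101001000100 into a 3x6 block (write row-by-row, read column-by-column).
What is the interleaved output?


Matrix:
  101100
  101001
  000100
Read columns: 110000110101000010

110000110101000010


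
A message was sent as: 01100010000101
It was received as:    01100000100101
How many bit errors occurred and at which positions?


XOR: 00000010100000

2 error(s) at position(s): 6, 8


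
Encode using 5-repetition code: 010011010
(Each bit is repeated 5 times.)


Each bit -> 5 copies

000001111100000000001111111111000001111100000


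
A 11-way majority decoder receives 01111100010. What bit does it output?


Ones: 6 out of 11
Threshold: 6

1 (6/11 voted 1)


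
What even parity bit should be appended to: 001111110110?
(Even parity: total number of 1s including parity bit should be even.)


Number of 1s in data: 8
Parity bit: 0

0


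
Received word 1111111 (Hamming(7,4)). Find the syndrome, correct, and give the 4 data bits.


Syndrome = 0: no error detected

Data: 1111 (no errors)


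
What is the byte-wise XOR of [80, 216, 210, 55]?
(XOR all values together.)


XOR chain: 80 ^ 216 ^ 210 ^ 55 = 109

109


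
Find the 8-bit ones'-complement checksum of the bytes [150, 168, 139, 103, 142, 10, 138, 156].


Sum = 1006 mod 256 = 238
Complement = 17

17


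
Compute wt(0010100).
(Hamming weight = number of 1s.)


Counting 1s in 0010100

2


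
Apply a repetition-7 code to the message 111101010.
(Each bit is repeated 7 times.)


Each bit -> 7 copies

111111111111111111111111111100000001111111000000011111110000000


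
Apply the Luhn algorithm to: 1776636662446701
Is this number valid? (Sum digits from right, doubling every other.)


Luhn sum = 63
63 mod 10 = 3

Invalid (Luhn sum mod 10 = 3)


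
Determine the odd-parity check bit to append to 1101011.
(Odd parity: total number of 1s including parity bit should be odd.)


Number of 1s in data: 5
Parity bit: 0

0


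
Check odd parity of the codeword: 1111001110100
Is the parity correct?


Number of 1s: 8

No, parity error (8 ones)


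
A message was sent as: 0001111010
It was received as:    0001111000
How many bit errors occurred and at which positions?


XOR: 0000000010

1 error(s) at position(s): 8


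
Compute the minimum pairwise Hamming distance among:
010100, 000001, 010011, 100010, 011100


Comparing all pairs, minimum distance: 1
Can detect 0 errors, correct 0 errors

1


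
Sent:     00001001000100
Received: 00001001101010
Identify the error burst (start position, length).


XOR: 00000000101110

Burst at position 8, length 5


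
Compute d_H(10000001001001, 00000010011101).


XOR: 10000011010100
Count of 1s: 5

5


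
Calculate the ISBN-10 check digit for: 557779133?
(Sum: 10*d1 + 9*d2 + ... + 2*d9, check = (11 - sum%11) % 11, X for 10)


Weighted sum: 306
306 mod 11 = 9

Check digit: 2


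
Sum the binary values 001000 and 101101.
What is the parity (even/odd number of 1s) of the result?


001000 = 8
101101 = 45
Sum = 53 = 110101
1s count = 4

even parity (4 ones in 110101)


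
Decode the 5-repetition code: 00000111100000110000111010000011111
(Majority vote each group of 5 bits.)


Groups: 00000, 11110, 00001, 10000, 11101, 00000, 11111
Majority votes: 0100101

0100101


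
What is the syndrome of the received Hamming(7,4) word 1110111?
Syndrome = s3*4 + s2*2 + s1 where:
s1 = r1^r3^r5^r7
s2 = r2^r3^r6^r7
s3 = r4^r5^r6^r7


s1=0, s2=0, s3=1

Syndrome = 4 (error at position 4)


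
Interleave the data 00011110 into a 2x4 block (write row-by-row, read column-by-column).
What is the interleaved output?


Matrix:
  0001
  1110
Read columns: 01010110

01010110


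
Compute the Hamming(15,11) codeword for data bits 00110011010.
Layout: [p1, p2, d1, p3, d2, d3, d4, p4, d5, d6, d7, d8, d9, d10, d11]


Parity bits: p1=0, p2=0, p3=0, p4=1

000001110011010


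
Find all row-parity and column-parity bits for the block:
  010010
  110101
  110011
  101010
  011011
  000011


Row parities: 000100
Column parities: 100110

Row P: 000100, Col P: 100110, Corner: 1


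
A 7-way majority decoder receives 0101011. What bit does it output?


Ones: 4 out of 7
Threshold: 4

1 (4/7 voted 1)


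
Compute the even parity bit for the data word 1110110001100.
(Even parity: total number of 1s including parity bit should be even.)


Number of 1s in data: 7
Parity bit: 1

1


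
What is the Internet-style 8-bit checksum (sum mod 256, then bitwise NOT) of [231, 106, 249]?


Sum = 586 mod 256 = 74
Complement = 181

181


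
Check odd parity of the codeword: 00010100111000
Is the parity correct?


Number of 1s: 5

Yes, parity is correct (5 ones)


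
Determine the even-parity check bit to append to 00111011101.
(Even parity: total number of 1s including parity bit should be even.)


Number of 1s in data: 7
Parity bit: 1

1


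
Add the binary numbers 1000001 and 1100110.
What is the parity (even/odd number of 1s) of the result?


1000001 = 65
1100110 = 102
Sum = 167 = 10100111
1s count = 5

odd parity (5 ones in 10100111)


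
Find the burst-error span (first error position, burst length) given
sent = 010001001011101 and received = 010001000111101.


XOR: 000000001100000

Burst at position 8, length 2


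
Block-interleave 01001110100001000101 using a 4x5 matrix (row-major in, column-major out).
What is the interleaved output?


Matrix:
  01001
  11010
  00010
  00101
Read columns: 01001100000101101001

01001100000101101001


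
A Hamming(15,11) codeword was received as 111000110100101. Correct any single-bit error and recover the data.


Syndrome = 7: error at position 7

Data: 10000100101 (corrected bit 7)


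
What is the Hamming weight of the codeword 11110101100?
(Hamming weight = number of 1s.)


Counting 1s in 11110101100

7


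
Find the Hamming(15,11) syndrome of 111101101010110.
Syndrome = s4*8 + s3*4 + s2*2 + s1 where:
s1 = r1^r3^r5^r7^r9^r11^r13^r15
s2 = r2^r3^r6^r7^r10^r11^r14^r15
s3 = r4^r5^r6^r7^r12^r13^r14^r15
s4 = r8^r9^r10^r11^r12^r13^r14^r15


s1=0, s2=0, s3=1, s4=0

Syndrome = 4 (error at position 4)


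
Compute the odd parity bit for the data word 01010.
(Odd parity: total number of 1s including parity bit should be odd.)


Number of 1s in data: 2
Parity bit: 1

1


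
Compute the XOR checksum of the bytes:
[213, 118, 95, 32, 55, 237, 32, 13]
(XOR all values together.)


XOR chain: 213 ^ 118 ^ 95 ^ 32 ^ 55 ^ 237 ^ 32 ^ 13 = 43

43


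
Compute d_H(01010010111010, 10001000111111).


XOR: 11011010000101
Count of 1s: 7

7


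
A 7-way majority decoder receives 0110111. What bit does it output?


Ones: 5 out of 7
Threshold: 4

1 (5/7 voted 1)


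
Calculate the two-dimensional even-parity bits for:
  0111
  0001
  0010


Row parities: 111
Column parities: 0100

Row P: 111, Col P: 0100, Corner: 1


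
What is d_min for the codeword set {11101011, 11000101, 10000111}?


Comparing all pairs, minimum distance: 2
Can detect 1 errors, correct 0 errors

2


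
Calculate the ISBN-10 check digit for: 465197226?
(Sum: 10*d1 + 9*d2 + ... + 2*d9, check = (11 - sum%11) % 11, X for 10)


Weighted sum: 256
256 mod 11 = 3

Check digit: 8


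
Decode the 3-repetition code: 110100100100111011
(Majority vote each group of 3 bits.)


Groups: 110, 100, 100, 100, 111, 011
Majority votes: 100011

100011


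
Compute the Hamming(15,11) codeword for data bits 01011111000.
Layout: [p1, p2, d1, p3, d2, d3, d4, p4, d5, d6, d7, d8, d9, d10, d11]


Parity bits: p1=0, p2=1, p3=1, p4=0

010110101111000


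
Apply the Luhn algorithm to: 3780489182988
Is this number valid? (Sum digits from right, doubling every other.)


Luhn sum = 74
74 mod 10 = 4

Invalid (Luhn sum mod 10 = 4)


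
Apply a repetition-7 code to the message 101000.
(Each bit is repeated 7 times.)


Each bit -> 7 copies

111111100000001111111000000000000000000000


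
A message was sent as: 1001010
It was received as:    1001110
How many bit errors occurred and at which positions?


XOR: 0000100

1 error(s) at position(s): 4


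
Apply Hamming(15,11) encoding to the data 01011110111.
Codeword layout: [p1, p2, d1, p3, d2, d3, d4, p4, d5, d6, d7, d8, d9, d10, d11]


Parity bits: p1=0, p2=1, p3=1, p4=0

010110101110111


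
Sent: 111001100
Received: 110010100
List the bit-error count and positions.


XOR: 001011000

3 error(s) at position(s): 2, 4, 5


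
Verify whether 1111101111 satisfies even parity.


Number of 1s: 9

No, parity error (9 ones)


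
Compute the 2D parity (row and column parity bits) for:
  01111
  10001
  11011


Row parities: 000
Column parities: 00101

Row P: 000, Col P: 00101, Corner: 0


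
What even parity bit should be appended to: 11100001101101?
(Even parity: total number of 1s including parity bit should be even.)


Number of 1s in data: 8
Parity bit: 0

0


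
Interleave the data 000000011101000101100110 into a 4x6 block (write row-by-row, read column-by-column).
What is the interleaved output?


Matrix:
  000000
  011101
  000101
  100110
Read columns: 000101000100011100010110

000101000100011100010110


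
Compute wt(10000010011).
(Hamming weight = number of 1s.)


Counting 1s in 10000010011

4


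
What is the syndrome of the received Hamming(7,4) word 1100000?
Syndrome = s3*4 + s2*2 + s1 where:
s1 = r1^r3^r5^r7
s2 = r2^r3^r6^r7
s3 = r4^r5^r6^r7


s1=1, s2=1, s3=0

Syndrome = 3 (error at position 3)


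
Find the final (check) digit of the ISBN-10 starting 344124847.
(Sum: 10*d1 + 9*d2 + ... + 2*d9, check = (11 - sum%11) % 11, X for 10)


Weighted sum: 195
195 mod 11 = 8

Check digit: 3


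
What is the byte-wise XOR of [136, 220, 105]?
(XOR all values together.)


XOR chain: 136 ^ 220 ^ 105 = 61

61


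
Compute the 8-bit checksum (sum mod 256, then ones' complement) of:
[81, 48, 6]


Sum = 135 mod 256 = 135
Complement = 120

120


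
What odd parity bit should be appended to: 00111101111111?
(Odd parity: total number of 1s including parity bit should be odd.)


Number of 1s in data: 11
Parity bit: 0

0


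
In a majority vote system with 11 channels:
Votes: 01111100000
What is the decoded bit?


Ones: 5 out of 11
Threshold: 6

0 (5/11 voted 1)


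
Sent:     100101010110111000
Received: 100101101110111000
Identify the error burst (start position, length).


XOR: 000000111000000000

Burst at position 6, length 3


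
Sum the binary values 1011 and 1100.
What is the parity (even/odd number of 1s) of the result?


1011 = 11
1100 = 12
Sum = 23 = 10111
1s count = 4

even parity (4 ones in 10111)


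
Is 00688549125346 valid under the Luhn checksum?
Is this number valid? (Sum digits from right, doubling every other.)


Luhn sum = 62
62 mod 10 = 2

Invalid (Luhn sum mod 10 = 2)


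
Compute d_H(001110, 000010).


XOR: 001100
Count of 1s: 2

2


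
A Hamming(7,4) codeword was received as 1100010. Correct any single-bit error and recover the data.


Syndrome = 5: error at position 5

Data: 0110 (corrected bit 5)


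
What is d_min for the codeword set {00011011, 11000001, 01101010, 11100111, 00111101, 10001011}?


Comparing all pairs, minimum distance: 2
Can detect 1 errors, correct 0 errors

2


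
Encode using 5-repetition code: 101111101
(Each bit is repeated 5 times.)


Each bit -> 5 copies

111110000011111111111111111111111110000011111


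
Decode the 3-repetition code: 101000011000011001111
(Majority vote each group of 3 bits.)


Groups: 101, 000, 011, 000, 011, 001, 111
Majority votes: 1010101

1010101


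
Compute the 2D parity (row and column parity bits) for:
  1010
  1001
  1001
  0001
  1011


Row parities: 00011
Column parities: 0000

Row P: 00011, Col P: 0000, Corner: 0


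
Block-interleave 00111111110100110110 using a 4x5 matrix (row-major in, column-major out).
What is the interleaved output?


Matrix:
  00111
  11111
  01001
  10110
Read columns: 01010110110111011110

01010110110111011110


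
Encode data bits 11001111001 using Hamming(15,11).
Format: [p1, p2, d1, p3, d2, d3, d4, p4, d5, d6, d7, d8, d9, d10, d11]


Parity bits: p1=1, p2=0, p3=1, p4=1

101110011111001


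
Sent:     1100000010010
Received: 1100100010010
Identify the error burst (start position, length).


XOR: 0000100000000

Burst at position 4, length 1


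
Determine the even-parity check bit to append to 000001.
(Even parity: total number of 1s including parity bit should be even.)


Number of 1s in data: 1
Parity bit: 1

1


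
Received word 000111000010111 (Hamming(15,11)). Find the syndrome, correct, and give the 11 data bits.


Syndrome = 0: no error detected

Data: 01100010111 (no errors)


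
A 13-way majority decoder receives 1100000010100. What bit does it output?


Ones: 4 out of 13
Threshold: 7

0 (4/13 voted 1)


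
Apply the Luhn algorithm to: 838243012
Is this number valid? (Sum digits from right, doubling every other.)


Luhn sum = 40
40 mod 10 = 0

Valid (Luhn sum mod 10 = 0)
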